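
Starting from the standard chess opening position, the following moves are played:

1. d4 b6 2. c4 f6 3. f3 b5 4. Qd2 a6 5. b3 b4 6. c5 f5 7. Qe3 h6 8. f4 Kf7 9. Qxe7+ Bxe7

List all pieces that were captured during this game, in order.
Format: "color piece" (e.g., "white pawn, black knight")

Tracking captures:
  Qxe7+: captured black pawn
  Bxe7: captured white queen

black pawn, white queen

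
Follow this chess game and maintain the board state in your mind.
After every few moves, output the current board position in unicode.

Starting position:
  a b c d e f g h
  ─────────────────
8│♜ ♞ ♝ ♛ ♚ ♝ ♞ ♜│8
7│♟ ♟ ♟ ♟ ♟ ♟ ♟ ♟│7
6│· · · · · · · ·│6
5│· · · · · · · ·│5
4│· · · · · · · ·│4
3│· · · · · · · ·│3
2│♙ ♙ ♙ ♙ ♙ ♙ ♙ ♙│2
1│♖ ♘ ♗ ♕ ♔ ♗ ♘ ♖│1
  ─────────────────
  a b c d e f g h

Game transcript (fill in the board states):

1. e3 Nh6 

  a b c d e f g h
  ─────────────────
8│♜ ♞ ♝ ♛ ♚ ♝ · ♜│8
7│♟ ♟ ♟ ♟ ♟ ♟ ♟ ♟│7
6│· · · · · · · ♞│6
5│· · · · · · · ·│5
4│· · · · · · · ·│4
3│· · · · ♙ · · ·│3
2│♙ ♙ ♙ ♙ · ♙ ♙ ♙│2
1│♖ ♘ ♗ ♕ ♔ ♗ ♘ ♖│1
  ─────────────────
  a b c d e f g h

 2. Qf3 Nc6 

  a b c d e f g h
  ─────────────────
8│♜ · ♝ ♛ ♚ ♝ · ♜│8
7│♟ ♟ ♟ ♟ ♟ ♟ ♟ ♟│7
6│· · ♞ · · · · ♞│6
5│· · · · · · · ·│5
4│· · · · · · · ·│4
3│· · · · ♙ ♕ · ·│3
2│♙ ♙ ♙ ♙ · ♙ ♙ ♙│2
1│♖ ♘ ♗ · ♔ ♗ ♘ ♖│1
  ─────────────────
  a b c d e f g h

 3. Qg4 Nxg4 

  a b c d e f g h
  ─────────────────
8│♜ · ♝ ♛ ♚ ♝ · ♜│8
7│♟ ♟ ♟ ♟ ♟ ♟ ♟ ♟│7
6│· · ♞ · · · · ·│6
5│· · · · · · · ·│5
4│· · · · · · ♞ ·│4
3│· · · · ♙ · · ·│3
2│♙ ♙ ♙ ♙ · ♙ ♙ ♙│2
1│♖ ♘ ♗ · ♔ ♗ ♘ ♖│1
  ─────────────────
  a b c d e f g h



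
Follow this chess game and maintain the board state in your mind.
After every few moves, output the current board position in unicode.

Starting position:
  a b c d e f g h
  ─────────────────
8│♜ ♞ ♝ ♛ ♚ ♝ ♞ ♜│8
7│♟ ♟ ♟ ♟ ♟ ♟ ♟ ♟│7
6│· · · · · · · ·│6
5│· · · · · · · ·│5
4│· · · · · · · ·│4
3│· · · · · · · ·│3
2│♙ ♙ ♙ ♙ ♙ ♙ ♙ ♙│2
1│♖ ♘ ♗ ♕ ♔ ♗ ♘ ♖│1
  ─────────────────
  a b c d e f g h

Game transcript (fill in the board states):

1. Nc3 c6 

  a b c d e f g h
  ─────────────────
8│♜ ♞ ♝ ♛ ♚ ♝ ♞ ♜│8
7│♟ ♟ · ♟ ♟ ♟ ♟ ♟│7
6│· · ♟ · · · · ·│6
5│· · · · · · · ·│5
4│· · · · · · · ·│4
3│· · ♘ · · · · ·│3
2│♙ ♙ ♙ ♙ ♙ ♙ ♙ ♙│2
1│♖ · ♗ ♕ ♔ ♗ ♘ ♖│1
  ─────────────────
  a b c d e f g h

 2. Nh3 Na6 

  a b c d e f g h
  ─────────────────
8│♜ · ♝ ♛ ♚ ♝ ♞ ♜│8
7│♟ ♟ · ♟ ♟ ♟ ♟ ♟│7
6│♞ · ♟ · · · · ·│6
5│· · · · · · · ·│5
4│· · · · · · · ·│4
3│· · ♘ · · · · ♘│3
2│♙ ♙ ♙ ♙ ♙ ♙ ♙ ♙│2
1│♖ · ♗ ♕ ♔ ♗ · ♖│1
  ─────────────────
  a b c d e f g h

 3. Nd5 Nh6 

  a b c d e f g h
  ─────────────────
8│♜ · ♝ ♛ ♚ ♝ · ♜│8
7│♟ ♟ · ♟ ♟ ♟ ♟ ♟│7
6│♞ · ♟ · · · · ♞│6
5│· · · ♘ · · · ·│5
4│· · · · · · · ·│4
3│· · · · · · · ♘│3
2│♙ ♙ ♙ ♙ ♙ ♙ ♙ ♙│2
1│♖ · ♗ ♕ ♔ ♗ · ♖│1
  ─────────────────
  a b c d e f g h

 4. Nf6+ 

  a b c d e f g h
  ─────────────────
8│♜ · ♝ ♛ ♚ ♝ · ♜│8
7│♟ ♟ · ♟ ♟ ♟ ♟ ♟│7
6│♞ · ♟ · · ♘ · ♞│6
5│· · · · · · · ·│5
4│· · · · · · · ·│4
3│· · · · · · · ♘│3
2│♙ ♙ ♙ ♙ ♙ ♙ ♙ ♙│2
1│♖ · ♗ ♕ ♔ ♗ · ♖│1
  ─────────────────
  a b c d e f g h


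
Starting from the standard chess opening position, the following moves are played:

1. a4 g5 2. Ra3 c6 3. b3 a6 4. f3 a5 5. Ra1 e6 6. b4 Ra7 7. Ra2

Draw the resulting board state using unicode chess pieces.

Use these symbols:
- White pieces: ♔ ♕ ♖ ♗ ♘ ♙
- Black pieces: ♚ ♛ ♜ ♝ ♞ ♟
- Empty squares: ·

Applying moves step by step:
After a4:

♜ ♞ ♝ ♛ ♚ ♝ ♞ ♜
♟ ♟ ♟ ♟ ♟ ♟ ♟ ♟
· · · · · · · ·
· · · · · · · ·
♙ · · · · · · ·
· · · · · · · ·
· ♙ ♙ ♙ ♙ ♙ ♙ ♙
♖ ♘ ♗ ♕ ♔ ♗ ♘ ♖


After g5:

♜ ♞ ♝ ♛ ♚ ♝ ♞ ♜
♟ ♟ ♟ ♟ ♟ ♟ · ♟
· · · · · · · ·
· · · · · · ♟ ·
♙ · · · · · · ·
· · · · · · · ·
· ♙ ♙ ♙ ♙ ♙ ♙ ♙
♖ ♘ ♗ ♕ ♔ ♗ ♘ ♖


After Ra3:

♜ ♞ ♝ ♛ ♚ ♝ ♞ ♜
♟ ♟ ♟ ♟ ♟ ♟ · ♟
· · · · · · · ·
· · · · · · ♟ ·
♙ · · · · · · ·
♖ · · · · · · ·
· ♙ ♙ ♙ ♙ ♙ ♙ ♙
· ♘ ♗ ♕ ♔ ♗ ♘ ♖


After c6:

♜ ♞ ♝ ♛ ♚ ♝ ♞ ♜
♟ ♟ · ♟ ♟ ♟ · ♟
· · ♟ · · · · ·
· · · · · · ♟ ·
♙ · · · · · · ·
♖ · · · · · · ·
· ♙ ♙ ♙ ♙ ♙ ♙ ♙
· ♘ ♗ ♕ ♔ ♗ ♘ ♖


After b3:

♜ ♞ ♝ ♛ ♚ ♝ ♞ ♜
♟ ♟ · ♟ ♟ ♟ · ♟
· · ♟ · · · · ·
· · · · · · ♟ ·
♙ · · · · · · ·
♖ ♙ · · · · · ·
· · ♙ ♙ ♙ ♙ ♙ ♙
· ♘ ♗ ♕ ♔ ♗ ♘ ♖


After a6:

♜ ♞ ♝ ♛ ♚ ♝ ♞ ♜
· ♟ · ♟ ♟ ♟ · ♟
♟ · ♟ · · · · ·
· · · · · · ♟ ·
♙ · · · · · · ·
♖ ♙ · · · · · ·
· · ♙ ♙ ♙ ♙ ♙ ♙
· ♘ ♗ ♕ ♔ ♗ ♘ ♖


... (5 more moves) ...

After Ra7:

· ♞ ♝ ♛ ♚ ♝ ♞ ♜
♜ ♟ · ♟ · ♟ · ♟
· · ♟ · ♟ · · ·
♟ · · · · · ♟ ·
♙ ♙ · · · · · ·
· · · · · ♙ · ·
· · ♙ ♙ ♙ · ♙ ♙
♖ ♘ ♗ ♕ ♔ ♗ ♘ ♖


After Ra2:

· ♞ ♝ ♛ ♚ ♝ ♞ ♜
♜ ♟ · ♟ · ♟ · ♟
· · ♟ · ♟ · · ·
♟ · · · · · ♟ ·
♙ ♙ · · · · · ·
· · · · · ♙ · ·
♖ · ♙ ♙ ♙ · ♙ ♙
· ♘ ♗ ♕ ♔ ♗ ♘ ♖



  a b c d e f g h
  ─────────────────
8│· ♞ ♝ ♛ ♚ ♝ ♞ ♜│8
7│♜ ♟ · ♟ · ♟ · ♟│7
6│· · ♟ · ♟ · · ·│6
5│♟ · · · · · ♟ ·│5
4│♙ ♙ · · · · · ·│4
3│· · · · · ♙ · ·│3
2│♖ · ♙ ♙ ♙ · ♙ ♙│2
1│· ♘ ♗ ♕ ♔ ♗ ♘ ♖│1
  ─────────────────
  a b c d e f g h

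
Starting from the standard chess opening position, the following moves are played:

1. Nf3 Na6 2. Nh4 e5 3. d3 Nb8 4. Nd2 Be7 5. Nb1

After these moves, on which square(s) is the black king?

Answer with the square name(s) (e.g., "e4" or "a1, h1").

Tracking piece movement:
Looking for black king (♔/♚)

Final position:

  a b c d e f g h
  ─────────────────
8│♜ ♞ ♝ ♛ ♚ · ♞ ♜│8
7│♟ ♟ ♟ ♟ ♝ ♟ ♟ ♟│7
6│· · · · · · · ·│6
5│· · · · ♟ · · ·│5
4│· · · · · · · ♘│4
3│· · · ♙ · · · ·│3
2│♙ ♙ ♙ · ♙ ♙ ♙ ♙│2
1│♖ ♘ ♗ ♕ ♔ ♗ · ♖│1
  ─────────────────
  a b c d e f g h


e8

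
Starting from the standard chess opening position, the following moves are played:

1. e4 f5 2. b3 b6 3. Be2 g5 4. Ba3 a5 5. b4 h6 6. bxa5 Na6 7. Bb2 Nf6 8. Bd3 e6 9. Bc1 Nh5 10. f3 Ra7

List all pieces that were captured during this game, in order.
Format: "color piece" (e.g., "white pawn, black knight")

Tracking captures:
  bxa5: captured black pawn

black pawn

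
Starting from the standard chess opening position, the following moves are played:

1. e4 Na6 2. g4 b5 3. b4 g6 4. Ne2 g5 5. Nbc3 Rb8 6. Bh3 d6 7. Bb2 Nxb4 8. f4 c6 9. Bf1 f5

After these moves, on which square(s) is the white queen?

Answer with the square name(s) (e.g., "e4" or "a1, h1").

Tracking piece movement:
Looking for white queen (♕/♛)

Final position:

  a b c d e f g h
  ─────────────────
8│· ♜ ♝ ♛ ♚ ♝ ♞ ♜│8
7│♟ · · · ♟ · · ♟│7
6│· · ♟ ♟ · · · ·│6
5│· ♟ · · · ♟ ♟ ·│5
4│· ♞ · · ♙ ♙ ♙ ·│4
3│· · ♘ · · · · ·│3
2│♙ ♗ ♙ ♙ ♘ · · ♙│2
1│♖ · · ♕ ♔ ♗ · ♖│1
  ─────────────────
  a b c d e f g h


d1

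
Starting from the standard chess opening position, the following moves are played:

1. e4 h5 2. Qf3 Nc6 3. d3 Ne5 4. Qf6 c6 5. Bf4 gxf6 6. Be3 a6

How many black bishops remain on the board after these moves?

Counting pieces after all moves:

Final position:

  a b c d e f g h
  ─────────────────
8│♜ · ♝ ♛ ♚ ♝ ♞ ♜│8
7│· ♟ · ♟ ♟ ♟ · ·│7
6│♟ · ♟ · · ♟ · ·│6
5│· · · · ♞ · · ♟│5
4│· · · · ♙ · · ·│4
3│· · · ♙ ♗ · · ·│3
2│♙ ♙ ♙ · · ♙ ♙ ♙│2
1│♖ ♘ · · ♔ ♗ ♘ ♖│1
  ─────────────────
  a b c d e f g h


2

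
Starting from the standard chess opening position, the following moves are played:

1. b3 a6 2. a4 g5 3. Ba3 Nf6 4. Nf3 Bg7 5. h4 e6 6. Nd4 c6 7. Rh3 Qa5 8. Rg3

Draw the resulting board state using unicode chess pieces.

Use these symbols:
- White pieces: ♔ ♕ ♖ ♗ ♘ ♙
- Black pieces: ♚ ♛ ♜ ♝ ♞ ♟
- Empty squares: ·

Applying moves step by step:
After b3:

♜ ♞ ♝ ♛ ♚ ♝ ♞ ♜
♟ ♟ ♟ ♟ ♟ ♟ ♟ ♟
· · · · · · · ·
· · · · · · · ·
· · · · · · · ·
· ♙ · · · · · ·
♙ · ♙ ♙ ♙ ♙ ♙ ♙
♖ ♘ ♗ ♕ ♔ ♗ ♘ ♖


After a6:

♜ ♞ ♝ ♛ ♚ ♝ ♞ ♜
· ♟ ♟ ♟ ♟ ♟ ♟ ♟
♟ · · · · · · ·
· · · · · · · ·
· · · · · · · ·
· ♙ · · · · · ·
♙ · ♙ ♙ ♙ ♙ ♙ ♙
♖ ♘ ♗ ♕ ♔ ♗ ♘ ♖


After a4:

♜ ♞ ♝ ♛ ♚ ♝ ♞ ♜
· ♟ ♟ ♟ ♟ ♟ ♟ ♟
♟ · · · · · · ·
· · · · · · · ·
♙ · · · · · · ·
· ♙ · · · · · ·
· · ♙ ♙ ♙ ♙ ♙ ♙
♖ ♘ ♗ ♕ ♔ ♗ ♘ ♖


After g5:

♜ ♞ ♝ ♛ ♚ ♝ ♞ ♜
· ♟ ♟ ♟ ♟ ♟ · ♟
♟ · · · · · · ·
· · · · · · ♟ ·
♙ · · · · · · ·
· ♙ · · · · · ·
· · ♙ ♙ ♙ ♙ ♙ ♙
♖ ♘ ♗ ♕ ♔ ♗ ♘ ♖


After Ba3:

♜ ♞ ♝ ♛ ♚ ♝ ♞ ♜
· ♟ ♟ ♟ ♟ ♟ · ♟
♟ · · · · · · ·
· · · · · · ♟ ·
♙ · · · · · · ·
♗ ♙ · · · · · ·
· · ♙ ♙ ♙ ♙ ♙ ♙
♖ ♘ · ♕ ♔ ♗ ♘ ♖


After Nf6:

♜ ♞ ♝ ♛ ♚ ♝ · ♜
· ♟ ♟ ♟ ♟ ♟ · ♟
♟ · · · · ♞ · ·
· · · · · · ♟ ·
♙ · · · · · · ·
♗ ♙ · · · · · ·
· · ♙ ♙ ♙ ♙ ♙ ♙
♖ ♘ · ♕ ♔ ♗ ♘ ♖


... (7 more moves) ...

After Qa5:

♜ ♞ ♝ · ♚ · · ♜
· ♟ · ♟ · ♟ ♝ ♟
♟ · ♟ · ♟ ♞ · ·
♛ · · · · · ♟ ·
♙ · · ♘ · · · ♙
♗ ♙ · · · · · ♖
· · ♙ ♙ ♙ ♙ ♙ ·
♖ ♘ · ♕ ♔ ♗ · ·


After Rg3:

♜ ♞ ♝ · ♚ · · ♜
· ♟ · ♟ · ♟ ♝ ♟
♟ · ♟ · ♟ ♞ · ·
♛ · · · · · ♟ ·
♙ · · ♘ · · · ♙
♗ ♙ · · · · ♖ ·
· · ♙ ♙ ♙ ♙ ♙ ·
♖ ♘ · ♕ ♔ ♗ · ·



  a b c d e f g h
  ─────────────────
8│♜ ♞ ♝ · ♚ · · ♜│8
7│· ♟ · ♟ · ♟ ♝ ♟│7
6│♟ · ♟ · ♟ ♞ · ·│6
5│♛ · · · · · ♟ ·│5
4│♙ · · ♘ · · · ♙│4
3│♗ ♙ · · · · ♖ ·│3
2│· · ♙ ♙ ♙ ♙ ♙ ·│2
1│♖ ♘ · ♕ ♔ ♗ · ·│1
  ─────────────────
  a b c d e f g h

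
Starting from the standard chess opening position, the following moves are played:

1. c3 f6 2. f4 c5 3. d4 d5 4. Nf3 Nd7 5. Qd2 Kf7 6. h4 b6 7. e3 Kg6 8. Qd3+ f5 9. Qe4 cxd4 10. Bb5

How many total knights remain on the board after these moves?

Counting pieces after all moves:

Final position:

  a b c d e f g h
  ─────────────────
8│♜ · ♝ ♛ · ♝ ♞ ♜│8
7│♟ · · ♞ ♟ · ♟ ♟│7
6│· ♟ · · · · ♚ ·│6
5│· ♗ · ♟ · ♟ · ·│5
4│· · · ♟ ♕ ♙ · ♙│4
3│· · ♙ · ♙ ♘ · ·│3
2│♙ ♙ · · · · ♙ ·│2
1│♖ ♘ ♗ · ♔ · · ♖│1
  ─────────────────
  a b c d e f g h


4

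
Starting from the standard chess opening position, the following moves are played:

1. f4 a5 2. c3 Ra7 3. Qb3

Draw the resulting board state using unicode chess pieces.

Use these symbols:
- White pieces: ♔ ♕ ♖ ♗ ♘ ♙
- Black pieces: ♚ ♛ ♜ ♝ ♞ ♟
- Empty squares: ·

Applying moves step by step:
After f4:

♜ ♞ ♝ ♛ ♚ ♝ ♞ ♜
♟ ♟ ♟ ♟ ♟ ♟ ♟ ♟
· · · · · · · ·
· · · · · · · ·
· · · · · ♙ · ·
· · · · · · · ·
♙ ♙ ♙ ♙ ♙ · ♙ ♙
♖ ♘ ♗ ♕ ♔ ♗ ♘ ♖


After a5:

♜ ♞ ♝ ♛ ♚ ♝ ♞ ♜
· ♟ ♟ ♟ ♟ ♟ ♟ ♟
· · · · · · · ·
♟ · · · · · · ·
· · · · · ♙ · ·
· · · · · · · ·
♙ ♙ ♙ ♙ ♙ · ♙ ♙
♖ ♘ ♗ ♕ ♔ ♗ ♘ ♖


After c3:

♜ ♞ ♝ ♛ ♚ ♝ ♞ ♜
· ♟ ♟ ♟ ♟ ♟ ♟ ♟
· · · · · · · ·
♟ · · · · · · ·
· · · · · ♙ · ·
· · ♙ · · · · ·
♙ ♙ · ♙ ♙ · ♙ ♙
♖ ♘ ♗ ♕ ♔ ♗ ♘ ♖


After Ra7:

· ♞ ♝ ♛ ♚ ♝ ♞ ♜
♜ ♟ ♟ ♟ ♟ ♟ ♟ ♟
· · · · · · · ·
♟ · · · · · · ·
· · · · · ♙ · ·
· · ♙ · · · · ·
♙ ♙ · ♙ ♙ · ♙ ♙
♖ ♘ ♗ ♕ ♔ ♗ ♘ ♖


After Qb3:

· ♞ ♝ ♛ ♚ ♝ ♞ ♜
♜ ♟ ♟ ♟ ♟ ♟ ♟ ♟
· · · · · · · ·
♟ · · · · · · ·
· · · · · ♙ · ·
· ♕ ♙ · · · · ·
♙ ♙ · ♙ ♙ · ♙ ♙
♖ ♘ ♗ · ♔ ♗ ♘ ♖



  a b c d e f g h
  ─────────────────
8│· ♞ ♝ ♛ ♚ ♝ ♞ ♜│8
7│♜ ♟ ♟ ♟ ♟ ♟ ♟ ♟│7
6│· · · · · · · ·│6
5│♟ · · · · · · ·│5
4│· · · · · ♙ · ·│4
3│· ♕ ♙ · · · · ·│3
2│♙ ♙ · ♙ ♙ · ♙ ♙│2
1│♖ ♘ ♗ · ♔ ♗ ♘ ♖│1
  ─────────────────
  a b c d e f g h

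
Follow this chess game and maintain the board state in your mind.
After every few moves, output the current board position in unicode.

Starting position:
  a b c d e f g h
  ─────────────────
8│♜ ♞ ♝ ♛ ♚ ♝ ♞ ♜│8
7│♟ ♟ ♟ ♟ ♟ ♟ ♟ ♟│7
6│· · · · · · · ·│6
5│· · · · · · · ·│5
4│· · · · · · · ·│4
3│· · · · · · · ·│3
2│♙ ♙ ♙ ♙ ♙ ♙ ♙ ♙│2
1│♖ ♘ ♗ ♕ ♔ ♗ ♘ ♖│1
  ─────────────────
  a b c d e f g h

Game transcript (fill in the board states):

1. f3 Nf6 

  a b c d e f g h
  ─────────────────
8│♜ ♞ ♝ ♛ ♚ ♝ · ♜│8
7│♟ ♟ ♟ ♟ ♟ ♟ ♟ ♟│7
6│· · · · · ♞ · ·│6
5│· · · · · · · ·│5
4│· · · · · · · ·│4
3│· · · · · ♙ · ·│3
2│♙ ♙ ♙ ♙ ♙ · ♙ ♙│2
1│♖ ♘ ♗ ♕ ♔ ♗ ♘ ♖│1
  ─────────────────
  a b c d e f g h

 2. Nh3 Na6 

  a b c d e f g h
  ─────────────────
8│♜ · ♝ ♛ ♚ ♝ · ♜│8
7│♟ ♟ ♟ ♟ ♟ ♟ ♟ ♟│7
6│♞ · · · · ♞ · ·│6
5│· · · · · · · ·│5
4│· · · · · · · ·│4
3│· · · · · ♙ · ♘│3
2│♙ ♙ ♙ ♙ ♙ · ♙ ♙│2
1│♖ ♘ ♗ ♕ ♔ ♗ · ♖│1
  ─────────────────
  a b c d e f g h

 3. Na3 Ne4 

  a b c d e f g h
  ─────────────────
8│♜ · ♝ ♛ ♚ ♝ · ♜│8
7│♟ ♟ ♟ ♟ ♟ ♟ ♟ ♟│7
6│♞ · · · · · · ·│6
5│· · · · · · · ·│5
4│· · · · ♞ · · ·│4
3│♘ · · · · ♙ · ♘│3
2│♙ ♙ ♙ ♙ ♙ · ♙ ♙│2
1│♖ · ♗ ♕ ♔ ♗ · ♖│1
  ─────────────────
  a b c d e f g h

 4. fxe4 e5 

  a b c d e f g h
  ─────────────────
8│♜ · ♝ ♛ ♚ ♝ · ♜│8
7│♟ ♟ ♟ ♟ · ♟ ♟ ♟│7
6│♞ · · · · · · ·│6
5│· · · · ♟ · · ·│5
4│· · · · ♙ · · ·│4
3│♘ · · · · · · ♘│3
2│♙ ♙ ♙ ♙ ♙ · ♙ ♙│2
1│♖ · ♗ ♕ ♔ ♗ · ♖│1
  ─────────────────
  a b c d e f g h

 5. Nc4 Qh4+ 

  a b c d e f g h
  ─────────────────
8│♜ · ♝ · ♚ ♝ · ♜│8
7│♟ ♟ ♟ ♟ · ♟ ♟ ♟│7
6│♞ · · · · · · ·│6
5│· · · · ♟ · · ·│5
4│· · ♘ · ♙ · · ♛│4
3│· · · · · · · ♘│3
2│♙ ♙ ♙ ♙ ♙ · ♙ ♙│2
1│♖ · ♗ ♕ ♔ ♗ · ♖│1
  ─────────────────
  a b c d e f g h



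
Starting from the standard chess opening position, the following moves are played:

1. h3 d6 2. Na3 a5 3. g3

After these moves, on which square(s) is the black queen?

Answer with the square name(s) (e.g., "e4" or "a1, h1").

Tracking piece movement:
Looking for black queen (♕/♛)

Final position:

  a b c d e f g h
  ─────────────────
8│♜ ♞ ♝ ♛ ♚ ♝ ♞ ♜│8
7│· ♟ ♟ · ♟ ♟ ♟ ♟│7
6│· · · ♟ · · · ·│6
5│♟ · · · · · · ·│5
4│· · · · · · · ·│4
3│♘ · · · · · ♙ ♙│3
2│♙ ♙ ♙ ♙ ♙ ♙ · ·│2
1│♖ · ♗ ♕ ♔ ♗ ♘ ♖│1
  ─────────────────
  a b c d e f g h


d8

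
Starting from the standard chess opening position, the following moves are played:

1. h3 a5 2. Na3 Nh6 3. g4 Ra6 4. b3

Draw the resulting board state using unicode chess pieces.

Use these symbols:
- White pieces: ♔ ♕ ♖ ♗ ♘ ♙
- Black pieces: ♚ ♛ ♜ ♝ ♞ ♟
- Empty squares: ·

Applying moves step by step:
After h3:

♜ ♞ ♝ ♛ ♚ ♝ ♞ ♜
♟ ♟ ♟ ♟ ♟ ♟ ♟ ♟
· · · · · · · ·
· · · · · · · ·
· · · · · · · ·
· · · · · · · ♙
♙ ♙ ♙ ♙ ♙ ♙ ♙ ·
♖ ♘ ♗ ♕ ♔ ♗ ♘ ♖


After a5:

♜ ♞ ♝ ♛ ♚ ♝ ♞ ♜
· ♟ ♟ ♟ ♟ ♟ ♟ ♟
· · · · · · · ·
♟ · · · · · · ·
· · · · · · · ·
· · · · · · · ♙
♙ ♙ ♙ ♙ ♙ ♙ ♙ ·
♖ ♘ ♗ ♕ ♔ ♗ ♘ ♖


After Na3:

♜ ♞ ♝ ♛ ♚ ♝ ♞ ♜
· ♟ ♟ ♟ ♟ ♟ ♟ ♟
· · · · · · · ·
♟ · · · · · · ·
· · · · · · · ·
♘ · · · · · · ♙
♙ ♙ ♙ ♙ ♙ ♙ ♙ ·
♖ · ♗ ♕ ♔ ♗ ♘ ♖


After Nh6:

♜ ♞ ♝ ♛ ♚ ♝ · ♜
· ♟ ♟ ♟ ♟ ♟ ♟ ♟
· · · · · · · ♞
♟ · · · · · · ·
· · · · · · · ·
♘ · · · · · · ♙
♙ ♙ ♙ ♙ ♙ ♙ ♙ ·
♖ · ♗ ♕ ♔ ♗ ♘ ♖


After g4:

♜ ♞ ♝ ♛ ♚ ♝ · ♜
· ♟ ♟ ♟ ♟ ♟ ♟ ♟
· · · · · · · ♞
♟ · · · · · · ·
· · · · · · ♙ ·
♘ · · · · · · ♙
♙ ♙ ♙ ♙ ♙ ♙ · ·
♖ · ♗ ♕ ♔ ♗ ♘ ♖


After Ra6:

· ♞ ♝ ♛ ♚ ♝ · ♜
· ♟ ♟ ♟ ♟ ♟ ♟ ♟
♜ · · · · · · ♞
♟ · · · · · · ·
· · · · · · ♙ ·
♘ · · · · · · ♙
♙ ♙ ♙ ♙ ♙ ♙ · ·
♖ · ♗ ♕ ♔ ♗ ♘ ♖


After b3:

· ♞ ♝ ♛ ♚ ♝ · ♜
· ♟ ♟ ♟ ♟ ♟ ♟ ♟
♜ · · · · · · ♞
♟ · · · · · · ·
· · · · · · ♙ ·
♘ ♙ · · · · · ♙
♙ · ♙ ♙ ♙ ♙ · ·
♖ · ♗ ♕ ♔ ♗ ♘ ♖



  a b c d e f g h
  ─────────────────
8│· ♞ ♝ ♛ ♚ ♝ · ♜│8
7│· ♟ ♟ ♟ ♟ ♟ ♟ ♟│7
6│♜ · · · · · · ♞│6
5│♟ · · · · · · ·│5
4│· · · · · · ♙ ·│4
3│♘ ♙ · · · · · ♙│3
2│♙ · ♙ ♙ ♙ ♙ · ·│2
1│♖ · ♗ ♕ ♔ ♗ ♘ ♖│1
  ─────────────────
  a b c d e f g h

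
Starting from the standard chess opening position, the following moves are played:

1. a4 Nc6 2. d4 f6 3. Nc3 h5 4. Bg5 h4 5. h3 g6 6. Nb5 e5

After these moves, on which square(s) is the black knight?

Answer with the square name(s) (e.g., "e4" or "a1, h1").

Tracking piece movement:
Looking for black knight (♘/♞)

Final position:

  a b c d e f g h
  ─────────────────
8│♜ · ♝ ♛ ♚ ♝ ♞ ♜│8
7│♟ ♟ ♟ ♟ · · · ·│7
6│· · ♞ · · ♟ ♟ ·│6
5│· ♘ · · ♟ · ♗ ·│5
4│♙ · · ♙ · · · ♟│4
3│· · · · · · · ♙│3
2│· ♙ ♙ · ♙ ♙ ♙ ·│2
1│♖ · · ♕ ♔ ♗ ♘ ♖│1
  ─────────────────
  a b c d e f g h


c6, g8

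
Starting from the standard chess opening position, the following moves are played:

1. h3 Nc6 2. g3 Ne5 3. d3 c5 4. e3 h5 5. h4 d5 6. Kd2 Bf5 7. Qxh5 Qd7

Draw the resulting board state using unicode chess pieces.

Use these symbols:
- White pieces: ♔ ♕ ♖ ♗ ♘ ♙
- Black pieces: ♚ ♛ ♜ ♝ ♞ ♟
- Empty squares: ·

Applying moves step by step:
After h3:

♜ ♞ ♝ ♛ ♚ ♝ ♞ ♜
♟ ♟ ♟ ♟ ♟ ♟ ♟ ♟
· · · · · · · ·
· · · · · · · ·
· · · · · · · ·
· · · · · · · ♙
♙ ♙ ♙ ♙ ♙ ♙ ♙ ·
♖ ♘ ♗ ♕ ♔ ♗ ♘ ♖


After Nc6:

♜ · ♝ ♛ ♚ ♝ ♞ ♜
♟ ♟ ♟ ♟ ♟ ♟ ♟ ♟
· · ♞ · · · · ·
· · · · · · · ·
· · · · · · · ·
· · · · · · · ♙
♙ ♙ ♙ ♙ ♙ ♙ ♙ ·
♖ ♘ ♗ ♕ ♔ ♗ ♘ ♖


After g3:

♜ · ♝ ♛ ♚ ♝ ♞ ♜
♟ ♟ ♟ ♟ ♟ ♟ ♟ ♟
· · ♞ · · · · ·
· · · · · · · ·
· · · · · · · ·
· · · · · · ♙ ♙
♙ ♙ ♙ ♙ ♙ ♙ · ·
♖ ♘ ♗ ♕ ♔ ♗ ♘ ♖


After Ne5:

♜ · ♝ ♛ ♚ ♝ ♞ ♜
♟ ♟ ♟ ♟ ♟ ♟ ♟ ♟
· · · · · · · ·
· · · · ♞ · · ·
· · · · · · · ·
· · · · · · ♙ ♙
♙ ♙ ♙ ♙ ♙ ♙ · ·
♖ ♘ ♗ ♕ ♔ ♗ ♘ ♖


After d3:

♜ · ♝ ♛ ♚ ♝ ♞ ♜
♟ ♟ ♟ ♟ ♟ ♟ ♟ ♟
· · · · · · · ·
· · · · ♞ · · ·
· · · · · · · ·
· · · ♙ · · ♙ ♙
♙ ♙ ♙ · ♙ ♙ · ·
♖ ♘ ♗ ♕ ♔ ♗ ♘ ♖


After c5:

♜ · ♝ ♛ ♚ ♝ ♞ ♜
♟ ♟ · ♟ ♟ ♟ ♟ ♟
· · · · · · · ·
· · ♟ · ♞ · · ·
· · · · · · · ·
· · · ♙ · · ♙ ♙
♙ ♙ ♙ · ♙ ♙ · ·
♖ ♘ ♗ ♕ ♔ ♗ ♘ ♖


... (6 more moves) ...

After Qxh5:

♜ · · ♛ ♚ ♝ ♞ ♜
♟ ♟ · · ♟ ♟ ♟ ·
· · · · · · · ·
· · ♟ ♟ ♞ ♝ · ♕
· · · · · · · ♙
· · · ♙ ♙ · ♙ ·
♙ ♙ ♙ ♔ · ♙ · ·
♖ ♘ ♗ · · ♗ ♘ ♖


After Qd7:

♜ · · · ♚ ♝ ♞ ♜
♟ ♟ · ♛ ♟ ♟ ♟ ·
· · · · · · · ·
· · ♟ ♟ ♞ ♝ · ♕
· · · · · · · ♙
· · · ♙ ♙ · ♙ ·
♙ ♙ ♙ ♔ · ♙ · ·
♖ ♘ ♗ · · ♗ ♘ ♖



  a b c d e f g h
  ─────────────────
8│♜ · · · ♚ ♝ ♞ ♜│8
7│♟ ♟ · ♛ ♟ ♟ ♟ ·│7
6│· · · · · · · ·│6
5│· · ♟ ♟ ♞ ♝ · ♕│5
4│· · · · · · · ♙│4
3│· · · ♙ ♙ · ♙ ·│3
2│♙ ♙ ♙ ♔ · ♙ · ·│2
1│♖ ♘ ♗ · · ♗ ♘ ♖│1
  ─────────────────
  a b c d e f g h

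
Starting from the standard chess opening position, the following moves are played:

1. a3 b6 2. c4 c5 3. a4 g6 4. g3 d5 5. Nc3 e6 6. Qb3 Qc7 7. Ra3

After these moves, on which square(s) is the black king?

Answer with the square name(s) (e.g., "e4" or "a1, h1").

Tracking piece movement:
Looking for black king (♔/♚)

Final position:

  a b c d e f g h
  ─────────────────
8│♜ ♞ ♝ · ♚ ♝ ♞ ♜│8
7│♟ · ♛ · · ♟ · ♟│7
6│· ♟ · · ♟ · ♟ ·│6
5│· · ♟ ♟ · · · ·│5
4│♙ · ♙ · · · · ·│4
3│♖ ♕ ♘ · · · ♙ ·│3
2│· ♙ · ♙ ♙ ♙ · ♙│2
1│· · ♗ · ♔ ♗ ♘ ♖│1
  ─────────────────
  a b c d e f g h


e8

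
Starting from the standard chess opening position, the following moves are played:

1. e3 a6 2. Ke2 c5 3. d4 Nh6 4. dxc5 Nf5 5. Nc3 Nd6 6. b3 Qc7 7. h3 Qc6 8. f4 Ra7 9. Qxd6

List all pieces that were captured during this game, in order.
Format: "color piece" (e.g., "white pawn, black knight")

Tracking captures:
  dxc5: captured black pawn
  Qxd6: captured black knight

black pawn, black knight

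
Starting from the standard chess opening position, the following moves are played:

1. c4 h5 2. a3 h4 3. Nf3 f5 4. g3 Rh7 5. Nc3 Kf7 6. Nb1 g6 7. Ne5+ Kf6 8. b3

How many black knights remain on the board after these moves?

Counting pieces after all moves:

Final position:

  a b c d e f g h
  ─────────────────
8│♜ ♞ ♝ ♛ · ♝ ♞ ·│8
7│♟ ♟ ♟ ♟ ♟ · · ♜│7
6│· · · · · ♚ ♟ ·│6
5│· · · · ♘ ♟ · ·│5
4│· · ♙ · · · · ♟│4
3│♙ ♙ · · · · ♙ ·│3
2│· · · ♙ ♙ ♙ · ♙│2
1│♖ ♘ ♗ ♕ ♔ ♗ · ♖│1
  ─────────────────
  a b c d e f g h


2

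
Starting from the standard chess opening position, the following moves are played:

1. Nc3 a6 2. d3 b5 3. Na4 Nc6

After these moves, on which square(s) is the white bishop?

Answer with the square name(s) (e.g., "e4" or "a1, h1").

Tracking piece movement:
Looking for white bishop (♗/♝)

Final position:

  a b c d e f g h
  ─────────────────
8│♜ · ♝ ♛ ♚ ♝ ♞ ♜│8
7│· · ♟ ♟ ♟ ♟ ♟ ♟│7
6│♟ · ♞ · · · · ·│6
5│· ♟ · · · · · ·│5
4│♘ · · · · · · ·│4
3│· · · ♙ · · · ·│3
2│♙ ♙ ♙ · ♙ ♙ ♙ ♙│2
1│♖ · ♗ ♕ ♔ ♗ ♘ ♖│1
  ─────────────────
  a b c d e f g h


c1, f1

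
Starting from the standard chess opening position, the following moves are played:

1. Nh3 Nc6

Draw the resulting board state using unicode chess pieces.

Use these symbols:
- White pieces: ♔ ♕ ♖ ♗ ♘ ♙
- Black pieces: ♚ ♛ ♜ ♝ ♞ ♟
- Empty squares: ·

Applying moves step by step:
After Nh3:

♜ ♞ ♝ ♛ ♚ ♝ ♞ ♜
♟ ♟ ♟ ♟ ♟ ♟ ♟ ♟
· · · · · · · ·
· · · · · · · ·
· · · · · · · ·
· · · · · · · ♘
♙ ♙ ♙ ♙ ♙ ♙ ♙ ♙
♖ ♘ ♗ ♕ ♔ ♗ · ♖


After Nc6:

♜ · ♝ ♛ ♚ ♝ ♞ ♜
♟ ♟ ♟ ♟ ♟ ♟ ♟ ♟
· · ♞ · · · · ·
· · · · · · · ·
· · · · · · · ·
· · · · · · · ♘
♙ ♙ ♙ ♙ ♙ ♙ ♙ ♙
♖ ♘ ♗ ♕ ♔ ♗ · ♖



  a b c d e f g h
  ─────────────────
8│♜ · ♝ ♛ ♚ ♝ ♞ ♜│8
7│♟ ♟ ♟ ♟ ♟ ♟ ♟ ♟│7
6│· · ♞ · · · · ·│6
5│· · · · · · · ·│5
4│· · · · · · · ·│4
3│· · · · · · · ♘│3
2│♙ ♙ ♙ ♙ ♙ ♙ ♙ ♙│2
1│♖ ♘ ♗ ♕ ♔ ♗ · ♖│1
  ─────────────────
  a b c d e f g h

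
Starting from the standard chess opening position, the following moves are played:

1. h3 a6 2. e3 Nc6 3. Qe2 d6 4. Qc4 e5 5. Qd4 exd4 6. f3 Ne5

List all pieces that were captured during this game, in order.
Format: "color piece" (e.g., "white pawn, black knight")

Tracking captures:
  exd4: captured white queen

white queen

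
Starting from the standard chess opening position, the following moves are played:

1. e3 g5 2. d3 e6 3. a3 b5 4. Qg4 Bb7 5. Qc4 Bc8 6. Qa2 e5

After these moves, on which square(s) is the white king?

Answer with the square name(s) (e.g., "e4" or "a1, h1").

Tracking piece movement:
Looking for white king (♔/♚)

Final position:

  a b c d e f g h
  ─────────────────
8│♜ ♞ ♝ ♛ ♚ ♝ ♞ ♜│8
7│♟ · ♟ ♟ · ♟ · ♟│7
6│· · · · · · · ·│6
5│· ♟ · · ♟ · ♟ ·│5
4│· · · · · · · ·│4
3│♙ · · ♙ ♙ · · ·│3
2│♕ ♙ ♙ · · ♙ ♙ ♙│2
1│♖ ♘ ♗ · ♔ ♗ ♘ ♖│1
  ─────────────────
  a b c d e f g h


e1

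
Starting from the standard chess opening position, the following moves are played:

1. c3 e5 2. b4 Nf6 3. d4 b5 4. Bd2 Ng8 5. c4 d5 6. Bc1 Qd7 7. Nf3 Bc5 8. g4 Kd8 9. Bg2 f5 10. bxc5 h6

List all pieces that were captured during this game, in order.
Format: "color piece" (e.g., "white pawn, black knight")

Tracking captures:
  bxc5: captured black bishop

black bishop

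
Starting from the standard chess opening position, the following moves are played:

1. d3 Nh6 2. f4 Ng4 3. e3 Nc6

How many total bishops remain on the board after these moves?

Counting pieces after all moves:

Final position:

  a b c d e f g h
  ─────────────────
8│♜ · ♝ ♛ ♚ ♝ · ♜│8
7│♟ ♟ ♟ ♟ ♟ ♟ ♟ ♟│7
6│· · ♞ · · · · ·│6
5│· · · · · · · ·│5
4│· · · · · ♙ ♞ ·│4
3│· · · ♙ ♙ · · ·│3
2│♙ ♙ ♙ · · · ♙ ♙│2
1│♖ ♘ ♗ ♕ ♔ ♗ ♘ ♖│1
  ─────────────────
  a b c d e f g h


4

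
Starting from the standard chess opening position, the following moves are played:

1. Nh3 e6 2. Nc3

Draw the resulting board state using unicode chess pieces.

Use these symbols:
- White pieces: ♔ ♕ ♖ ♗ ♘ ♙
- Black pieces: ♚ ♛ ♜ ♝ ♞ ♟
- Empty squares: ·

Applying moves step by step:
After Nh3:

♜ ♞ ♝ ♛ ♚ ♝ ♞ ♜
♟ ♟ ♟ ♟ ♟ ♟ ♟ ♟
· · · · · · · ·
· · · · · · · ·
· · · · · · · ·
· · · · · · · ♘
♙ ♙ ♙ ♙ ♙ ♙ ♙ ♙
♖ ♘ ♗ ♕ ♔ ♗ · ♖


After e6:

♜ ♞ ♝ ♛ ♚ ♝ ♞ ♜
♟ ♟ ♟ ♟ · ♟ ♟ ♟
· · · · ♟ · · ·
· · · · · · · ·
· · · · · · · ·
· · · · · · · ♘
♙ ♙ ♙ ♙ ♙ ♙ ♙ ♙
♖ ♘ ♗ ♕ ♔ ♗ · ♖


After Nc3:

♜ ♞ ♝ ♛ ♚ ♝ ♞ ♜
♟ ♟ ♟ ♟ · ♟ ♟ ♟
· · · · ♟ · · ·
· · · · · · · ·
· · · · · · · ·
· · ♘ · · · · ♘
♙ ♙ ♙ ♙ ♙ ♙ ♙ ♙
♖ · ♗ ♕ ♔ ♗ · ♖



  a b c d e f g h
  ─────────────────
8│♜ ♞ ♝ ♛ ♚ ♝ ♞ ♜│8
7│♟ ♟ ♟ ♟ · ♟ ♟ ♟│7
6│· · · · ♟ · · ·│6
5│· · · · · · · ·│5
4│· · · · · · · ·│4
3│· · ♘ · · · · ♘│3
2│♙ ♙ ♙ ♙ ♙ ♙ ♙ ♙│2
1│♖ · ♗ ♕ ♔ ♗ · ♖│1
  ─────────────────
  a b c d e f g h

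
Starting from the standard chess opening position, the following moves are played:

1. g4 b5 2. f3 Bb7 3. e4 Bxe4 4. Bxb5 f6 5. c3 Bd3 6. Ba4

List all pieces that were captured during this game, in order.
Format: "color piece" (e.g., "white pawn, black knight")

Tracking captures:
  Bxe4: captured white pawn
  Bxb5: captured black pawn

white pawn, black pawn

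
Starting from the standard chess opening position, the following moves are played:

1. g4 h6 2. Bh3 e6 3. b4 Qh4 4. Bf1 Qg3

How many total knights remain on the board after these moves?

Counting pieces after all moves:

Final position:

  a b c d e f g h
  ─────────────────
8│♜ ♞ ♝ · ♚ ♝ ♞ ♜│8
7│♟ ♟ ♟ ♟ · ♟ ♟ ·│7
6│· · · · ♟ · · ♟│6
5│· · · · · · · ·│5
4│· ♙ · · · · ♙ ·│4
3│· · · · · · ♛ ·│3
2│♙ · ♙ ♙ ♙ ♙ · ♙│2
1│♖ ♘ ♗ ♕ ♔ ♗ ♘ ♖│1
  ─────────────────
  a b c d e f g h


4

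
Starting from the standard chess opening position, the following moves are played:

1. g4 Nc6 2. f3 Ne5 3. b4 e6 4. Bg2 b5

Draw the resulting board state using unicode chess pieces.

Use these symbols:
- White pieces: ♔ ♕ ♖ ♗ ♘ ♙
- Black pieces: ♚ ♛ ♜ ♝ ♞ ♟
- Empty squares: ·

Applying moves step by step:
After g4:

♜ ♞ ♝ ♛ ♚ ♝ ♞ ♜
♟ ♟ ♟ ♟ ♟ ♟ ♟ ♟
· · · · · · · ·
· · · · · · · ·
· · · · · · ♙ ·
· · · · · · · ·
♙ ♙ ♙ ♙ ♙ ♙ · ♙
♖ ♘ ♗ ♕ ♔ ♗ ♘ ♖


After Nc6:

♜ · ♝ ♛ ♚ ♝ ♞ ♜
♟ ♟ ♟ ♟ ♟ ♟ ♟ ♟
· · ♞ · · · · ·
· · · · · · · ·
· · · · · · ♙ ·
· · · · · · · ·
♙ ♙ ♙ ♙ ♙ ♙ · ♙
♖ ♘ ♗ ♕ ♔ ♗ ♘ ♖


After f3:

♜ · ♝ ♛ ♚ ♝ ♞ ♜
♟ ♟ ♟ ♟ ♟ ♟ ♟ ♟
· · ♞ · · · · ·
· · · · · · · ·
· · · · · · ♙ ·
· · · · · ♙ · ·
♙ ♙ ♙ ♙ ♙ · · ♙
♖ ♘ ♗ ♕ ♔ ♗ ♘ ♖


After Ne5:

♜ · ♝ ♛ ♚ ♝ ♞ ♜
♟ ♟ ♟ ♟ ♟ ♟ ♟ ♟
· · · · · · · ·
· · · · ♞ · · ·
· · · · · · ♙ ·
· · · · · ♙ · ·
♙ ♙ ♙ ♙ ♙ · · ♙
♖ ♘ ♗ ♕ ♔ ♗ ♘ ♖


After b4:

♜ · ♝ ♛ ♚ ♝ ♞ ♜
♟ ♟ ♟ ♟ ♟ ♟ ♟ ♟
· · · · · · · ·
· · · · ♞ · · ·
· ♙ · · · · ♙ ·
· · · · · ♙ · ·
♙ · ♙ ♙ ♙ · · ♙
♖ ♘ ♗ ♕ ♔ ♗ ♘ ♖


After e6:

♜ · ♝ ♛ ♚ ♝ ♞ ♜
♟ ♟ ♟ ♟ · ♟ ♟ ♟
· · · · ♟ · · ·
· · · · ♞ · · ·
· ♙ · · · · ♙ ·
· · · · · ♙ · ·
♙ · ♙ ♙ ♙ · · ♙
♖ ♘ ♗ ♕ ♔ ♗ ♘ ♖


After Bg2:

♜ · ♝ ♛ ♚ ♝ ♞ ♜
♟ ♟ ♟ ♟ · ♟ ♟ ♟
· · · · ♟ · · ·
· · · · ♞ · · ·
· ♙ · · · · ♙ ·
· · · · · ♙ · ·
♙ · ♙ ♙ ♙ · ♗ ♙
♖ ♘ ♗ ♕ ♔ · ♘ ♖


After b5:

♜ · ♝ ♛ ♚ ♝ ♞ ♜
♟ · ♟ ♟ · ♟ ♟ ♟
· · · · ♟ · · ·
· ♟ · · ♞ · · ·
· ♙ · · · · ♙ ·
· · · · · ♙ · ·
♙ · ♙ ♙ ♙ · ♗ ♙
♖ ♘ ♗ ♕ ♔ · ♘ ♖



  a b c d e f g h
  ─────────────────
8│♜ · ♝ ♛ ♚ ♝ ♞ ♜│8
7│♟ · ♟ ♟ · ♟ ♟ ♟│7
6│· · · · ♟ · · ·│6
5│· ♟ · · ♞ · · ·│5
4│· ♙ · · · · ♙ ·│4
3│· · · · · ♙ · ·│3
2│♙ · ♙ ♙ ♙ · ♗ ♙│2
1│♖ ♘ ♗ ♕ ♔ · ♘ ♖│1
  ─────────────────
  a b c d e f g h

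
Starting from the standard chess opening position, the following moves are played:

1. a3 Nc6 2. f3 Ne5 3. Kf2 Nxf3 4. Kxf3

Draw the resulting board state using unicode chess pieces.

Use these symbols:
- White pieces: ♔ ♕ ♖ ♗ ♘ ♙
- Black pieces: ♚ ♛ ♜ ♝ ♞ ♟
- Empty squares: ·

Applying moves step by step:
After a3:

♜ ♞ ♝ ♛ ♚ ♝ ♞ ♜
♟ ♟ ♟ ♟ ♟ ♟ ♟ ♟
· · · · · · · ·
· · · · · · · ·
· · · · · · · ·
♙ · · · · · · ·
· ♙ ♙ ♙ ♙ ♙ ♙ ♙
♖ ♘ ♗ ♕ ♔ ♗ ♘ ♖


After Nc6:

♜ · ♝ ♛ ♚ ♝ ♞ ♜
♟ ♟ ♟ ♟ ♟ ♟ ♟ ♟
· · ♞ · · · · ·
· · · · · · · ·
· · · · · · · ·
♙ · · · · · · ·
· ♙ ♙ ♙ ♙ ♙ ♙ ♙
♖ ♘ ♗ ♕ ♔ ♗ ♘ ♖


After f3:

♜ · ♝ ♛ ♚ ♝ ♞ ♜
♟ ♟ ♟ ♟ ♟ ♟ ♟ ♟
· · ♞ · · · · ·
· · · · · · · ·
· · · · · · · ·
♙ · · · · ♙ · ·
· ♙ ♙ ♙ ♙ · ♙ ♙
♖ ♘ ♗ ♕ ♔ ♗ ♘ ♖


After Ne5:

♜ · ♝ ♛ ♚ ♝ ♞ ♜
♟ ♟ ♟ ♟ ♟ ♟ ♟ ♟
· · · · · · · ·
· · · · ♞ · · ·
· · · · · · · ·
♙ · · · · ♙ · ·
· ♙ ♙ ♙ ♙ · ♙ ♙
♖ ♘ ♗ ♕ ♔ ♗ ♘ ♖


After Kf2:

♜ · ♝ ♛ ♚ ♝ ♞ ♜
♟ ♟ ♟ ♟ ♟ ♟ ♟ ♟
· · · · · · · ·
· · · · ♞ · · ·
· · · · · · · ·
♙ · · · · ♙ · ·
· ♙ ♙ ♙ ♙ ♔ ♙ ♙
♖ ♘ ♗ ♕ · ♗ ♘ ♖


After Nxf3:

♜ · ♝ ♛ ♚ ♝ ♞ ♜
♟ ♟ ♟ ♟ ♟ ♟ ♟ ♟
· · · · · · · ·
· · · · · · · ·
· · · · · · · ·
♙ · · · · ♞ · ·
· ♙ ♙ ♙ ♙ ♔ ♙ ♙
♖ ♘ ♗ ♕ · ♗ ♘ ♖


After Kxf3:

♜ · ♝ ♛ ♚ ♝ ♞ ♜
♟ ♟ ♟ ♟ ♟ ♟ ♟ ♟
· · · · · · · ·
· · · · · · · ·
· · · · · · · ·
♙ · · · · ♔ · ·
· ♙ ♙ ♙ ♙ · ♙ ♙
♖ ♘ ♗ ♕ · ♗ ♘ ♖



  a b c d e f g h
  ─────────────────
8│♜ · ♝ ♛ ♚ ♝ ♞ ♜│8
7│♟ ♟ ♟ ♟ ♟ ♟ ♟ ♟│7
6│· · · · · · · ·│6
5│· · · · · · · ·│5
4│· · · · · · · ·│4
3│♙ · · · · ♔ · ·│3
2│· ♙ ♙ ♙ ♙ · ♙ ♙│2
1│♖ ♘ ♗ ♕ · ♗ ♘ ♖│1
  ─────────────────
  a b c d e f g h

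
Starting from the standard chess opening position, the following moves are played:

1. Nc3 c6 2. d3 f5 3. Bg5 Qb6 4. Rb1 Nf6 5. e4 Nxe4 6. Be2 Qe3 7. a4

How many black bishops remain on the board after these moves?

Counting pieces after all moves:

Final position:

  a b c d e f g h
  ─────────────────
8│♜ ♞ ♝ · ♚ ♝ · ♜│8
7│♟ ♟ · ♟ ♟ · ♟ ♟│7
6│· · ♟ · · · · ·│6
5│· · · · · ♟ ♗ ·│5
4│♙ · · · ♞ · · ·│4
3│· · ♘ ♙ ♛ · · ·│3
2│· ♙ ♙ · ♗ ♙ ♙ ♙│2
1│· ♖ · ♕ ♔ · ♘ ♖│1
  ─────────────────
  a b c d e f g h


2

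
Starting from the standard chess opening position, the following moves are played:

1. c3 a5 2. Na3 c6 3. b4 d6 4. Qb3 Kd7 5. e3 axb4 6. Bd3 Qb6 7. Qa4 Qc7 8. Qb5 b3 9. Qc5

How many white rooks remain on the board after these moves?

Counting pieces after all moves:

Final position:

  a b c d e f g h
  ─────────────────
8│♜ ♞ ♝ · · ♝ ♞ ♜│8
7│· ♟ ♛ ♚ ♟ ♟ ♟ ♟│7
6│· · ♟ ♟ · · · ·│6
5│· · ♕ · · · · ·│5
4│· · · · · · · ·│4
3│♘ ♟ ♙ ♗ ♙ · · ·│3
2│♙ · · ♙ · ♙ ♙ ♙│2
1│♖ · ♗ · ♔ · ♘ ♖│1
  ─────────────────
  a b c d e f g h


2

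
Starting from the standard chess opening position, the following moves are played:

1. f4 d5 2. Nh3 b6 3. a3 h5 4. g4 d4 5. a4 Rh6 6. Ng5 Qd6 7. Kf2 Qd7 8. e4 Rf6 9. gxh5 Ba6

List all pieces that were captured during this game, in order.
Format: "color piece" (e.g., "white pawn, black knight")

Tracking captures:
  gxh5: captured black pawn

black pawn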